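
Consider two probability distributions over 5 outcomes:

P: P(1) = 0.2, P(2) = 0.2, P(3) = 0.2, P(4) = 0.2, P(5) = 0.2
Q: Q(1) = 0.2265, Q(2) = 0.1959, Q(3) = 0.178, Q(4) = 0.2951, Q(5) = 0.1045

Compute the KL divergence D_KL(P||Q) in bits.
0.0788 bits

D_KL(P||Q) = Σ P(x) log₂(P(x)/Q(x))

Computing term by term:
  P(1)·log₂(P(1)/Q(1)) = 0.2·log₂(0.2/0.2265) = -0.03590
  P(2)·log₂(P(2)/Q(2)) = 0.2·log₂(0.2/0.1959) = 0.00598
  P(3)·log₂(P(3)/Q(3)) = 0.2·log₂(0.2/0.178) = 0.03362
  P(4)·log₂(P(4)/Q(4)) = 0.2·log₂(0.2/0.2951) = -0.11224
  P(5)·log₂(P(5)/Q(5)) = 0.2·log₂(0.2/0.1045) = 0.18730

D_KL(P||Q) = -0.03590 + 0.00598 + 0.03362 - 0.11224 + 0.18730 = 0.07876 ≈ 0.0788 bits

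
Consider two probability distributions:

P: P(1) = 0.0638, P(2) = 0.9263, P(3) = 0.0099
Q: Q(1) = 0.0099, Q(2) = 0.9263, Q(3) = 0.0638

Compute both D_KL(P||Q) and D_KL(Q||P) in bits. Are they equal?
D_KL(P||Q) = 0.1449 bits, D_KL(Q||P) = 0.1449 bits. Yes, in this case they are equal (although KL divergence is not symmetric in general).

D_KL(P||Q) = Σ P(x) log₂(P(x)/Q(x))

Computing term by term:
  P(1)·log₂(P(1)/Q(1)) = 0.0638·log₂(0.0638/0.0099) = 0.17150
  P(2)·log₂(P(2)/Q(2)) = 0.9263·log₂(0.9263/0.9263) = 0.00000
  P(3)·log₂(P(3)/Q(3)) = 0.0099·log₂(0.0099/0.0638) = -0.02661

D_KL(P||Q) = 0.17150 + 0.00000 - 0.02661 = 0.14489 ≈ 0.1449 bits

D_KL(Q||P) = Σ Q(x) log₂(Q(x)/P(x))

Computing term by term:
  Q(1)·log₂(Q(1)/P(1)) = 0.0099·log₂(0.0099/0.0638) = -0.02661
  Q(2)·log₂(Q(2)/P(2)) = 0.9263·log₂(0.9263/0.9263) = 0.00000
  Q(3)·log₂(Q(3)/P(3)) = 0.0638·log₂(0.0638/0.0099) = 0.17150

D_KL(Q||P) = -0.02661 + 0.00000 + 0.17150 = 0.14489 ≈ 0.1449 bits

These ARE equal here. Q is P with outcomes relabeled (Q(1) = P(3), Q(3) = P(1)) by a relabeling that is its own inverse, so the two sums contain exactly the same terms in a different order. This is a special case — KL divergence is not symmetric in general: D_KL(P||Q) ≠ D_KL(Q||P) for most P, Q.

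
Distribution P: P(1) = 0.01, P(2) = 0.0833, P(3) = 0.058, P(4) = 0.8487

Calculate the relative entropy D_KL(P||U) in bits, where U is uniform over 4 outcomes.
1.1958 bits

U(i) = 1/4 for all i

D_KL(P||U) = Σ P(x) log₂(P(x) / (1/4))
           = Σ P(x) log₂(P(x)) + log₂(4)
           = log₂(4) - H(P)

H(P) = -Σ P(x) log₂(P(x)):
  -P(1)·log₂(P(1)) = -(0.01)·log₂(0.01) = 0.06644
  -P(2)·log₂(P(2)) = -(0.0833)·log₂(0.0833) = 0.29868
  -P(3)·log₂(P(3)) = -(0.058)·log₂(0.058) = 0.23825
  -P(4)·log₂(P(4)) = -(0.8487)·log₂(0.8487) = 0.20086
H(P) = 0.06644 + 0.29868 + 0.23825 + 0.20086 = 0.80423 bits

log₂(4) = 2.00000 bits

D_KL(P||U) = 2.00000 - 0.80423 = 1.19577 ≈ 1.1958 bits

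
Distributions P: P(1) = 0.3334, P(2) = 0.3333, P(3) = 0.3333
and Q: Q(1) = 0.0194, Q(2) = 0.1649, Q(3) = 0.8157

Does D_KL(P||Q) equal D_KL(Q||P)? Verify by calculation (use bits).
D_KL(P||Q) = 1.2760 bits, D_KL(Q||P) = 0.8062 bits. No — D_KL(P||Q) ≠ D_KL(Q||P) for this pair.

D_KL(P||Q) = Σ P(x) log₂(P(x)/Q(x))

Computing term by term:
  P(1)·log₂(P(1)/Q(1)) = 0.3334·log₂(0.3334/0.0194) = 1.36798
  P(2)·log₂(P(2)/Q(2)) = 0.3333·log₂(0.3333/0.1649) = 0.33838
  P(3)·log₂(P(3)/Q(3)) = 0.3333·log₂(0.3333/0.8157) = -0.43036

D_KL(P||Q) = 1.36798 + 0.33838 - 0.43036 = 1.27600 ≈ 1.2760 bits

D_KL(Q||P) = Σ Q(x) log₂(Q(x)/P(x))

Computing term by term:
  Q(1)·log₂(Q(1)/P(1)) = 0.0194·log₂(0.0194/0.3334) = -0.07960
  Q(2)·log₂(Q(2)/P(2)) = 0.1649·log₂(0.1649/0.3333) = -0.16741
  Q(3)·log₂(Q(3)/P(3)) = 0.8157·log₂(0.8157/0.3333) = 1.05325

D_KL(Q||P) = -0.07960 - 0.16741 + 1.05325 = 0.80624 ≈ 0.8062 bits

These are NOT equal (difference: 0.4698 bits). KL divergence is asymmetric: D_KL(P||Q) ≠ D_KL(Q||P) in general.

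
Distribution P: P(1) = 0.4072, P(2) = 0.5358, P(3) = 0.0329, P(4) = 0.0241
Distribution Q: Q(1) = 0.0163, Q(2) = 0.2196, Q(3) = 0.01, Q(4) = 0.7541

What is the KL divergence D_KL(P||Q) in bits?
2.5168 bits

D_KL(P||Q) = Σ P(x) log₂(P(x)/Q(x))

Computing term by term:
  P(1)·log₂(P(1)/Q(1)) = 0.4072·log₂(0.4072/0.0163) = 1.89055
  P(2)·log₂(P(2)/Q(2)) = 0.5358·log₂(0.5358/0.2196) = 0.68948
  P(3)·log₂(P(3)/Q(3)) = 0.0329·log₂(0.0329/0.01) = 0.05653
  P(4)·log₂(P(4)/Q(4)) = 0.0241·log₂(0.0241/0.7541) = -0.11972

D_KL(P||Q) = 1.89055 + 0.68948 + 0.05653 - 0.11972 = 2.51684 ≈ 2.5168 bits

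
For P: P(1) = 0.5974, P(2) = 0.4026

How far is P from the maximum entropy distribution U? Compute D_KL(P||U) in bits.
0.0275 bits

U(i) = 1/2 for all i

D_KL(P||U) = Σ P(x) log₂(P(x) / (1/2))
           = Σ P(x) log₂(P(x)) + log₂(2)
           = log₂(2) - H(P)

H(P) = -Σ P(x) log₂(P(x)):
  -P(1)·log₂(P(1)) = -(0.5974)·log₂(0.5974) = 0.44401
  -P(2)·log₂(P(2)) = -(0.4026)·log₂(0.4026) = 0.52845
H(P) = 0.44401 + 0.52845 = 0.97246 bits

log₂(2) = 1.00000 bits

D_KL(P||U) = 1.00000 - 0.97246 = 0.02754 ≈ 0.0275 bits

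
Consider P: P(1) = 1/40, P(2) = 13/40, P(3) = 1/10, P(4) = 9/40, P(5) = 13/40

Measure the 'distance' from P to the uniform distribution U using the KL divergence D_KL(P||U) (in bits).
0.3185 bits

U(i) = 1/5 for all i

D_KL(P||U) = Σ P(x) log₂(P(x) / (1/5))
           = Σ P(x) log₂(P(x)) + log₂(5)
           = log₂(5) - H(P)

H(P) = -Σ P(x) log₂(P(x)):
  -P(1)·log₂(P(1)) = -(1/40)·log₂(1/40) = 0.13305
  -P(2)·log₂(P(2)) = -(13/40)·log₂(13/40) = 0.52698
  -P(3)·log₂(P(3)) = -(1/10)·log₂(1/10) = 0.33219
  -P(4)·log₂(P(4)) = -(9/40)·log₂(9/40) = 0.48420
  -P(5)·log₂(P(5)) = -(13/40)·log₂(13/40) = 0.52698
H(P) = 0.13305 + 0.52698 + 0.33219 + 0.48420 + 0.52698 = 2.00340 bits

log₂(5) = 2.32193 bits

D_KL(P||U) = 2.32193 - 2.00340 = 0.31853 ≈ 0.3185 bits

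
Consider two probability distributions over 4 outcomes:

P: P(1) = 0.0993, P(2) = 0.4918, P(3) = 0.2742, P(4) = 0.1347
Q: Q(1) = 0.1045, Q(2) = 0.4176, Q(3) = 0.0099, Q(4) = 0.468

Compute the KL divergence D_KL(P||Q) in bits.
1.1806 bits

D_KL(P||Q) = Σ P(x) log₂(P(x)/Q(x))

Computing term by term:
  P(1)·log₂(P(1)/Q(1)) = 0.0993·log₂(0.0993/0.1045) = -0.00731
  P(2)·log₂(P(2)/Q(2)) = 0.4918·log₂(0.4918/0.4176) = 0.11604
  P(3)·log₂(P(3)/Q(3)) = 0.2742·log₂(0.2742/0.0099) = 1.31387
  P(4)·log₂(P(4)/Q(4)) = 0.1347·log₂(0.1347/0.468) = -0.24202

D_KL(P||Q) = -0.00731 + 0.11604 + 1.31387 - 0.24202 = 1.18058 ≈ 1.1806 bits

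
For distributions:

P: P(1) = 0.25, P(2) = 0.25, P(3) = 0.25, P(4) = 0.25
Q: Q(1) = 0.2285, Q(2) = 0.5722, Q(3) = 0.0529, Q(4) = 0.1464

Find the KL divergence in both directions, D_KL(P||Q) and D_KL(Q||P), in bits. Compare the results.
D_KL(P||Q) = 0.4869 bits, D_KL(Q||P) = 0.4224 bits. D_KL(P||Q) is larger than D_KL(Q||P) by 0.0645 bits; the two directions differ.

D_KL(P||Q) = Σ P(x) log₂(P(x)/Q(x))

Computing term by term:
  P(1)·log₂(P(1)/Q(1)) = 0.25·log₂(0.25/0.2285) = 0.03243
  P(2)·log₂(P(2)/Q(2)) = 0.25·log₂(0.25/0.5722) = -0.29865
  P(3)·log₂(P(3)/Q(3)) = 0.25·log₂(0.25/0.0529) = 0.56015
  P(4)·log₂(P(4)/Q(4)) = 0.25·log₂(0.25/0.1464) = 0.19300

D_KL(P||Q) = 0.03243 - 0.29865 + 0.56015 + 0.19300 = 0.48693 ≈ 0.4869 bits

D_KL(Q||P) = Σ Q(x) log₂(Q(x)/P(x))

Computing term by term:
  Q(1)·log₂(Q(1)/P(1)) = 0.2285·log₂(0.2285/0.25) = -0.02964
  Q(2)·log₂(Q(2)/P(2)) = 0.5722·log₂(0.5722/0.25) = 0.68355
  Q(3)·log₂(Q(3)/P(3)) = 0.0529·log₂(0.0529/0.25) = -0.11853
  Q(4)·log₂(Q(4)/P(4)) = 0.1464·log₂(0.1464/0.25) = -0.11302

D_KL(Q||P) = -0.02964 + 0.68355 - 0.11853 - 0.11302 = 0.42236 ≈ 0.4224 bits

These are NOT equal (difference: 0.0645 bits). KL divergence is asymmetric: D_KL(P||Q) ≠ D_KL(Q||P) in general.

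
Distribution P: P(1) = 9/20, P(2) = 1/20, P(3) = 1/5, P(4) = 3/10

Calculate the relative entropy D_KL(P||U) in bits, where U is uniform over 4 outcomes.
0.2800 bits

U(i) = 1/4 for all i

D_KL(P||U) = Σ P(x) log₂(P(x) / (1/4))
           = Σ P(x) log₂(P(x)) + log₂(4)
           = log₂(4) - H(P)

H(P) = -Σ P(x) log₂(P(x)):
  -P(1)·log₂(P(1)) = -(9/20)·log₂(9/20) = 0.51840
  -P(2)·log₂(P(2)) = -(1/20)·log₂(1/20) = 0.21610
  -P(3)·log₂(P(3)) = -(1/5)·log₂(1/5) = 0.46439
  -P(4)·log₂(P(4)) = -(3/10)·log₂(3/10) = 0.52109
H(P) = 0.51840 + 0.21610 + 0.46439 + 0.52109 = 1.71998 bits

log₂(4) = 2.00000 bits

D_KL(P||U) = 2.00000 - 1.71998 = 0.28002 ≈ 0.2800 bits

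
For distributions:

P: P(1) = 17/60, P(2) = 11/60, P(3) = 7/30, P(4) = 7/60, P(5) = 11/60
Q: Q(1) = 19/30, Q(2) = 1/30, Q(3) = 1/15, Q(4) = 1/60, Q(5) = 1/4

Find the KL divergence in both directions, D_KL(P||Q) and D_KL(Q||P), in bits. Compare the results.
D_KL(P||Q) = 0.7893 bits, D_KL(Q||P) = 0.5976 bits. D_KL(P||Q) is larger than D_KL(Q||P) by 0.1917 bits; the two directions differ.

D_KL(P||Q) = Σ P(x) log₂(P(x)/Q(x))

Computing term by term:
  P(1)·log₂(P(1)/Q(1)) = (17/60)·log₂((17/60)/(19/30)) = -0.32880
  P(2)·log₂(P(2)/Q(2)) = (11/60)·log₂((11/60)/(1/30)) = 0.45090
  P(3)·log₂(P(3)/Q(3)) = (7/30)·log₂((7/30)/(1/15)) = 0.42172
  P(4)·log₂(P(4)/Q(4)) = (7/60)·log₂((7/60)/(1/60)) = 0.32752
  P(5)·log₂(P(5)/Q(5)) = (11/60)·log₂((11/60)/(1/4)) = -0.08203

D_KL(P||Q) = -0.32880 + 0.45090 + 0.42172 + 0.32752 - 0.08203 = 0.78931 ≈ 0.7893 bits

D_KL(Q||P) = Σ Q(x) log₂(Q(x)/P(x))

Computing term by term:
  Q(1)·log₂(Q(1)/P(1)) = (19/30)·log₂((19/30)/(17/60)) = 0.73496
  Q(2)·log₂(Q(2)/P(2)) = (1/30)·log₂((1/30)/(11/60)) = -0.08198
  Q(3)·log₂(Q(3)/P(3)) = (1/15)·log₂((1/15)/(7/30)) = -0.12049
  Q(4)·log₂(Q(4)/P(4)) = (1/60)·log₂((1/60)/(7/60)) = -0.04679
  Q(5)·log₂(Q(5)/P(5)) = (1/4)·log₂((1/4)/(11/60)) = 0.11186

D_KL(Q||P) = 0.73496 - 0.08198 - 0.12049 - 0.04679 + 0.11186 = 0.59756 ≈ 0.5976 bits

These are NOT equal (difference: 0.1917 bits). KL divergence is asymmetric: D_KL(P||Q) ≠ D_KL(Q||P) in general.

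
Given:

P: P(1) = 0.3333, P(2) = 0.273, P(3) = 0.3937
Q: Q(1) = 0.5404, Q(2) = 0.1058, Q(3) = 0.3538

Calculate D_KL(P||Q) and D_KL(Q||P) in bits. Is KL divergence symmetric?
D_KL(P||Q) = 0.2017 bits, D_KL(Q||P) = 0.1775 bits. No, KL divergence is not symmetric.

D_KL(P||Q) = Σ P(x) log₂(P(x)/Q(x))

Computing term by term:
  P(1)·log₂(P(1)/Q(1)) = 0.3333·log₂(0.3333/0.5404) = -0.23238
  P(2)·log₂(P(2)/Q(2)) = 0.273·log₂(0.273/0.1058) = 0.37334
  P(3)·log₂(P(3)/Q(3)) = 0.3937·log₂(0.3937/0.3538) = 0.06069

D_KL(P||Q) = -0.23238 + 0.37334 + 0.06069 = 0.20165 ≈ 0.2017 bits

D_KL(Q||P) = Σ Q(x) log₂(Q(x)/P(x))

Computing term by term:
  Q(1)·log₂(Q(1)/P(1)) = 0.5404·log₂(0.5404/0.3333) = 0.37677
  Q(2)·log₂(Q(2)/P(2)) = 0.1058·log₂(0.1058/0.273) = -0.14469
  Q(3)·log₂(Q(3)/P(3)) = 0.3538·log₂(0.3538/0.3937) = -0.05454

D_KL(Q||P) = 0.37677 - 0.14469 - 0.05454 = 0.17754 ≈ 0.1775 bits

These are NOT equal (difference: 0.0242 bits). KL divergence is asymmetric: D_KL(P||Q) ≠ D_KL(Q||P) in general.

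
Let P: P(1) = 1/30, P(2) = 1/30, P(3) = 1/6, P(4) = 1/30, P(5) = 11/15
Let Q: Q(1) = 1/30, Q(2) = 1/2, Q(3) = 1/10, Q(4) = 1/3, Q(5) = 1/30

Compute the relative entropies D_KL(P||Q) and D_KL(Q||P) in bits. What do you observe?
D_KL(P||Q) = 3.1521 bits, D_KL(Q||P) = 2.8384 bits. The two directions give different values (D_KL(P||Q) exceeds D_KL(Q||P) by 0.3137 bits): KL divergence is asymmetric.

D_KL(P||Q) = Σ P(x) log₂(P(x)/Q(x))

Computing term by term:
  P(1)·log₂(P(1)/Q(1)) = (1/30)·log₂((1/30)/(1/30)) = 0.00000
  P(2)·log₂(P(2)/Q(2)) = (1/30)·log₂((1/30)/(1/2)) = -0.13023
  P(3)·log₂(P(3)/Q(3)) = (1/6)·log₂((1/6)/(1/10)) = 0.12283
  P(4)·log₂(P(4)/Q(4)) = (1/30)·log₂((1/30)/(1/3)) = -0.11073
  P(5)·log₂(P(5)/Q(5)) = (11/15)·log₂((11/15)/(1/30)) = 3.27025

D_KL(P||Q) = 0.00000 - 0.13023 + 0.12283 - 0.11073 + 3.27025 = 3.15212 ≈ 3.1521 bits

D_KL(Q||P) = Σ Q(x) log₂(Q(x)/P(x))

Computing term by term:
  Q(1)·log₂(Q(1)/P(1)) = (1/30)·log₂((1/30)/(1/30)) = 0.00000
  Q(2)·log₂(Q(2)/P(2)) = (1/2)·log₂((1/2)/(1/30)) = 1.95345
  Q(3)·log₂(Q(3)/P(3)) = (1/10)·log₂((1/10)/(1/6)) = -0.07370
  Q(4)·log₂(Q(4)/P(4)) = (1/3)·log₂((1/3)/(1/30)) = 1.10731
  Q(5)·log₂(Q(5)/P(5)) = (1/30)·log₂((1/30)/(11/15)) = -0.14865

D_KL(Q||P) = 0.00000 + 1.95345 - 0.07370 + 1.10731 - 0.14865 = 2.83841 ≈ 2.8384 bits

These are NOT equal (difference: 0.3137 bits). KL divergence is asymmetric: D_KL(P||Q) ≠ D_KL(Q||P) in general.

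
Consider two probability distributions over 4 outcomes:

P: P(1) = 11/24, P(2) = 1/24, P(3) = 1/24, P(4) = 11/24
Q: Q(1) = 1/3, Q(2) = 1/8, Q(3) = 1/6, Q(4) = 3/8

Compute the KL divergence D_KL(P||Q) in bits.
0.1939 bits

D_KL(P||Q) = Σ P(x) log₂(P(x)/Q(x))

Computing term by term:
  P(1)·log₂(P(1)/Q(1)) = (11/24)·log₂((11/24)/(1/3)) = 0.21057
  P(2)·log₂(P(2)/Q(2)) = (1/24)·log₂((1/24)/(1/8)) = -0.06604
  P(3)·log₂(P(3)/Q(3)) = (1/24)·log₂((1/24)/(1/6)) = -0.08333
  P(4)·log₂(P(4)/Q(4)) = (11/24)·log₂((11/24)/(3/8)) = 0.13269

D_KL(P||Q) = 0.21057 - 0.06604 - 0.08333 + 0.13269 = 0.19389 ≈ 0.1939 bits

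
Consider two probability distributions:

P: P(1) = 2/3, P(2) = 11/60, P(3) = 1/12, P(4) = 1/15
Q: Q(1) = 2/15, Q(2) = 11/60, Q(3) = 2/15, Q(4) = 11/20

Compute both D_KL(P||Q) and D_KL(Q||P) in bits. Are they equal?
D_KL(P||Q) = 1.2885 bits, D_KL(Q||P) = 1.4552 bits. No, they are not equal.

D_KL(P||Q) = Σ P(x) log₂(P(x)/Q(x))

Computing term by term:
  P(1)·log₂(P(1)/Q(1)) = (2/3)·log₂((2/3)/(2/15)) = 1.54795
  P(2)·log₂(P(2)/Q(2)) = (11/60)·log₂((11/60)/(11/60)) = 0.00000
  P(3)·log₂(P(3)/Q(3)) = (1/12)·log₂((1/12)/(2/15)) = -0.05651
  P(4)·log₂(P(4)/Q(4)) = (1/15)·log₂((1/15)/(11/20)) = -0.20296

D_KL(P||Q) = 1.54795 + 0.00000 - 0.05651 - 0.20296 = 1.28848 ≈ 1.2885 bits

D_KL(Q||P) = Σ Q(x) log₂(Q(x)/P(x))

Computing term by term:
  Q(1)·log₂(Q(1)/P(1)) = (2/15)·log₂((2/15)/(2/3)) = -0.30959
  Q(2)·log₂(Q(2)/P(2)) = (11/60)·log₂((11/60)/(11/60)) = 0.00000
  Q(3)·log₂(Q(3)/P(3)) = (2/15)·log₂((2/15)/(1/12)) = 0.09041
  Q(4)·log₂(Q(4)/P(4)) = (11/20)·log₂((11/20)/(1/15)) = 1.67442

D_KL(Q||P) = -0.30959 + 0.00000 + 0.09041 + 1.67442 = 1.45524 ≈ 1.4552 bits

These are NOT equal (difference: 0.1667 bits). KL divergence is asymmetric: D_KL(P||Q) ≠ D_KL(Q||P) in general.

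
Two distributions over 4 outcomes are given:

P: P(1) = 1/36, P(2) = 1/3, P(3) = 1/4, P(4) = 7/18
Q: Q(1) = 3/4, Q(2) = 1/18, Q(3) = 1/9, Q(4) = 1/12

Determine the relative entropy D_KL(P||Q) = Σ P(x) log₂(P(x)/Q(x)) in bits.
1.8863 bits

D_KL(P||Q) = Σ P(x) log₂(P(x)/Q(x))

Computing term by term:
  P(1)·log₂(P(1)/Q(1)) = (1/36)·log₂((1/36)/(3/4)) = -0.13208
  P(2)·log₂(P(2)/Q(2)) = (1/3)·log₂((1/3)/(1/18)) = 0.86165
  P(3)·log₂(P(3)/Q(3)) = (1/4)·log₂((1/4)/(1/9)) = 0.29248
  P(4)·log₂(P(4)/Q(4)) = (7/18)·log₂((7/18)/(1/12)) = 0.86426

D_KL(P||Q) = -0.13208 + 0.86165 + 0.29248 + 0.86426 = 1.88631 ≈ 1.8863 bits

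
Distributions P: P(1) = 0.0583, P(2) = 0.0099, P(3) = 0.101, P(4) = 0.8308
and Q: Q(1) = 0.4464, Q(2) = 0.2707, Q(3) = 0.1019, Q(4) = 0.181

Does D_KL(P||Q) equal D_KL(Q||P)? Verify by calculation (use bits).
D_KL(P||Q) = 1.6068 bits, D_KL(Q||P) = 2.2064 bits. No — D_KL(P||Q) ≠ D_KL(Q||P) for this pair.

D_KL(P||Q) = Σ P(x) log₂(P(x)/Q(x))

Computing term by term:
  P(1)·log₂(P(1)/Q(1)) = 0.0583·log₂(0.0583/0.4464) = -0.17121
  P(2)·log₂(P(2)/Q(2)) = 0.0099·log₂(0.0099/0.2707) = -0.04725
  P(3)·log₂(P(3)/Q(3)) = 0.101·log₂(0.101/0.1019) = -0.00129
  P(4)·log₂(P(4)/Q(4)) = 0.8308·log₂(0.8308/0.181) = 1.82652

D_KL(P||Q) = -0.17121 - 0.04725 - 0.00129 + 1.82652 = 1.60677 ≈ 1.6068 bits

D_KL(Q||P) = Σ Q(x) log₂(Q(x)/P(x))

Computing term by term:
  Q(1)·log₂(Q(1)/P(1)) = 0.4464·log₂(0.4464/0.0583) = 1.31097
  Q(2)·log₂(Q(2)/P(2)) = 0.2707·log₂(0.2707/0.0099) = 1.29208
  Q(3)·log₂(Q(3)/P(3)) = 0.1019·log₂(0.1019/0.101) = 0.00130
  Q(4)·log₂(Q(4)/P(4)) = 0.181·log₂(0.181/0.8308) = -0.39793

D_KL(Q||P) = 1.31097 + 1.29208 + 0.00130 - 0.39793 = 2.20642 ≈ 2.2064 bits

These are NOT equal (difference: 0.5996 bits). KL divergence is asymmetric: D_KL(P||Q) ≠ D_KL(Q||P) in general.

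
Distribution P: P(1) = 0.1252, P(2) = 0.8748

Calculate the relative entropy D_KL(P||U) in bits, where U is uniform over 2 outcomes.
0.4559 bits

U(i) = 1/2 for all i

D_KL(P||U) = Σ P(x) log₂(P(x) / (1/2))
           = Σ P(x) log₂(P(x)) + log₂(2)
           = log₂(2) - H(P)

H(P) = -Σ P(x) log₂(P(x)):
  -P(1)·log₂(P(1)) = -(0.1252)·log₂(0.1252) = 0.37531
  -P(2)·log₂(P(2)) = -(0.8748)·log₂(0.8748) = 0.16881
H(P) = 0.37531 + 0.16881 = 0.54412 bits

log₂(2) = 1.00000 bits

D_KL(P||U) = 1.00000 - 0.54412 = 0.45588 ≈ 0.4559 bits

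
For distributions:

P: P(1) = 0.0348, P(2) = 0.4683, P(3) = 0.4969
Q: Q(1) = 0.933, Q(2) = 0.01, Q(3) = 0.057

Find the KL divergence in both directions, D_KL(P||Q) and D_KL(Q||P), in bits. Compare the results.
D_KL(P||Q) = 3.9859 bits, D_KL(Q||P) = 4.1933 bits. D_KL(Q||P) is larger than D_KL(P||Q) by 0.2074 bits; the two directions differ.

D_KL(P||Q) = Σ P(x) log₂(P(x)/Q(x))

Computing term by term:
  P(1)·log₂(P(1)/Q(1)) = 0.0348·log₂(0.0348/0.933) = -0.16512
  P(2)·log₂(P(2)/Q(2)) = 0.4683·log₂(0.4683/0.01) = 2.59877
  P(3)·log₂(P(3)/Q(3)) = 0.4969·log₂(0.4969/0.057) = 1.55228

D_KL(P||Q) = -0.16512 + 2.59877 + 1.55228 = 3.98593 ≈ 3.9859 bits

D_KL(Q||P) = Σ Q(x) log₂(Q(x)/P(x))

Computing term by term:
  Q(1)·log₂(Q(1)/P(1)) = 0.933·log₂(0.933/0.0348) = 4.42682
  Q(2)·log₂(Q(2)/P(2)) = 0.01·log₂(0.01/0.4683) = -0.05549
  Q(3)·log₂(Q(3)/P(3)) = 0.057·log₂(0.057/0.4969) = -0.17806

D_KL(Q||P) = 4.42682 - 0.05549 - 0.17806 = 4.19327 ≈ 4.1933 bits

These are NOT equal (difference: 0.2074 bits). KL divergence is asymmetric: D_KL(P||Q) ≠ D_KL(Q||P) in general.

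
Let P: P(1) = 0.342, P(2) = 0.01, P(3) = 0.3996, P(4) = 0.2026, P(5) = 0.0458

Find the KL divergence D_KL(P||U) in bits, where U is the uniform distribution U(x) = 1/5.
0.5269 bits

U(i) = 1/5 for all i

D_KL(P||U) = Σ P(x) log₂(P(x) / (1/5))
           = Σ P(x) log₂(P(x)) + log₂(5)
           = log₂(5) - H(P)

H(P) = -Σ P(x) log₂(P(x)):
  -P(1)·log₂(P(1)) = -(0.342)·log₂(0.342) = 0.52939
  -P(2)·log₂(P(2)) = -(0.01)·log₂(0.01) = 0.06644
  -P(3)·log₂(P(3)) = -(0.3996)·log₂(0.3996) = 0.52882
  -P(4)·log₂(P(4)) = -(0.2026)·log₂(0.2026) = 0.46665
  -P(5)·log₂(P(5)) = -(0.0458)·log₂(0.0458) = 0.20374
H(P) = 0.52939 + 0.06644 + 0.52882 + 0.46665 + 0.20374 = 1.79504 bits

log₂(5) = 2.32193 bits

D_KL(P||U) = 2.32193 - 1.79504 = 0.52689 ≈ 0.5269 bits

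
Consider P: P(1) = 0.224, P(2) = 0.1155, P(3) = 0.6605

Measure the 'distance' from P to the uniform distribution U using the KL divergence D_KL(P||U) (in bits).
0.3466 bits

U(i) = 1/3 for all i

D_KL(P||U) = Σ P(x) log₂(P(x) / (1/3))
           = Σ P(x) log₂(P(x)) + log₂(3)
           = log₂(3) - H(P)

H(P) = -Σ P(x) log₂(P(x)):
  -P(1)·log₂(P(1)) = -(0.224)·log₂(0.224) = 0.48349
  -P(2)·log₂(P(2)) = -(0.1155)·log₂(0.1155) = 0.35967
  -P(3)·log₂(P(3)) = -(0.6605)·log₂(0.6605) = 0.39522
H(P) = 0.48349 + 0.35967 + 0.39522 = 1.23838 bits

log₂(3) = 1.58496 bits

D_KL(P||U) = 1.58496 - 1.23838 = 0.34658 ≈ 0.3466 bits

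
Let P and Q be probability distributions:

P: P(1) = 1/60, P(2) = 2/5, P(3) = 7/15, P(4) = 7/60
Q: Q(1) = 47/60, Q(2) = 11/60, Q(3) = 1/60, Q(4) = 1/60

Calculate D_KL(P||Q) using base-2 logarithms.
2.9286 bits

D_KL(P||Q) = Σ P(x) log₂(P(x)/Q(x))

Computing term by term:
  P(1)·log₂(P(1)/Q(1)) = (1/60)·log₂((1/60)/(47/60)) = -0.09258
  P(2)·log₂(P(2)/Q(2)) = (2/5)·log₂((2/5)/(11/60)) = 0.45021
  P(3)·log₂(P(3)/Q(3)) = (7/15)·log₂((7/15)/(1/60)) = 2.24343
  P(4)·log₂(P(4)/Q(4)) = (7/60)·log₂((7/60)/(1/60)) = 0.32752

D_KL(P||Q) = -0.09258 + 0.45021 + 2.24343 + 0.32752 = 2.92858 ≈ 2.9286 bits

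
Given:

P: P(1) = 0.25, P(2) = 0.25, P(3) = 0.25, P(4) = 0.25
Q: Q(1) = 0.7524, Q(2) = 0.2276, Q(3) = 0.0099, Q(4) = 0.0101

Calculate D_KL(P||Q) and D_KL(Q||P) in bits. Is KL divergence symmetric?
D_KL(P||Q) = 1.9584 bits, D_KL(Q||P) = 1.0723 bits. No, KL divergence is not symmetric.

D_KL(P||Q) = Σ P(x) log₂(P(x)/Q(x))

Computing term by term:
  P(1)·log₂(P(1)/Q(1)) = 0.25·log₂(0.25/0.7524) = -0.39739
  P(2)·log₂(P(2)/Q(2)) = 0.25·log₂(0.25/0.2276) = 0.03386
  P(3)·log₂(P(3)/Q(3)) = 0.25·log₂(0.25/0.0099) = 1.16459
  P(4)·log₂(P(4)/Q(4)) = 0.25·log₂(0.25/0.0101) = 1.15738

D_KL(P||Q) = -0.39739 + 0.03386 + 1.16459 + 1.15738 = 1.95844 ≈ 1.9584 bits

D_KL(Q||P) = Σ Q(x) log₂(Q(x)/P(x))

Computing term by term:
  Q(1)·log₂(Q(1)/P(1)) = 0.7524·log₂(0.7524/0.25) = 1.19599
  Q(2)·log₂(Q(2)/P(2)) = 0.2276·log₂(0.2276/0.25) = -0.03082
  Q(3)·log₂(Q(3)/P(3)) = 0.0099·log₂(0.0099/0.25) = -0.04612
  Q(4)·log₂(Q(4)/P(4)) = 0.0101·log₂(0.0101/0.25) = -0.04676

D_KL(Q||P) = 1.19599 - 0.03082 - 0.04612 - 0.04676 = 1.07229 ≈ 1.0723 bits

These are NOT equal (difference: 0.8861 bits). KL divergence is asymmetric: D_KL(P||Q) ≠ D_KL(Q||P) in general.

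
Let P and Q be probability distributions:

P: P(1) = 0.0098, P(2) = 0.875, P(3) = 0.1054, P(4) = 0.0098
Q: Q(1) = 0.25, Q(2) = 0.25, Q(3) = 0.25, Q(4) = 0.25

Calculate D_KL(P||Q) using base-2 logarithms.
1.3585 bits

D_KL(P||Q) = Σ P(x) log₂(P(x)/Q(x))

Computing term by term:
  P(1)·log₂(P(1)/Q(1)) = 0.0098·log₂(0.0098/0.25) = -0.04580
  P(2)·log₂(P(2)/Q(2)) = 0.875·log₂(0.875/0.25) = 1.58144
  P(3)·log₂(P(3)/Q(3)) = 0.1054·log₂(0.1054/0.25) = -0.13133
  P(4)·log₂(P(4)/Q(4)) = 0.0098·log₂(0.0098/0.25) = -0.04580

D_KL(P||Q) = -0.04580 + 1.58144 - 0.13133 - 0.04580 = 1.35851 ≈ 1.3585 bits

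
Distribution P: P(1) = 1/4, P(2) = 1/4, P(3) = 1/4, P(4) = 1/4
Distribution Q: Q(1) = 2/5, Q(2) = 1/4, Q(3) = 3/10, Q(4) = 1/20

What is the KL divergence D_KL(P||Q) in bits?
0.3452 bits

D_KL(P||Q) = Σ P(x) log₂(P(x)/Q(x))

Computing term by term:
  P(1)·log₂(P(1)/Q(1)) = (1/4)·log₂((1/4)/(2/5)) = -0.16952
  P(2)·log₂(P(2)/Q(2)) = (1/4)·log₂((1/4)/(1/4)) = 0.00000
  P(3)·log₂(P(3)/Q(3)) = (1/4)·log₂((1/4)/(3/10)) = -0.06576
  P(4)·log₂(P(4)/Q(4)) = (1/4)·log₂((1/4)/(1/20)) = 0.58048

D_KL(P||Q) = -0.16952 + 0.00000 - 0.06576 + 0.58048 = 0.34520 ≈ 0.3452 bits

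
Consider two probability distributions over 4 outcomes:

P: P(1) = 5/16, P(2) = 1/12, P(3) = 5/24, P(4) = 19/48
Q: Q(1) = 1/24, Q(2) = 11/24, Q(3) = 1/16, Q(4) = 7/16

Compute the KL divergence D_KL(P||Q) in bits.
1.0082 bits

D_KL(P||Q) = Σ P(x) log₂(P(x)/Q(x))

Computing term by term:
  P(1)·log₂(P(1)/Q(1)) = (5/16)·log₂((5/16)/(1/24)) = 0.90840
  P(2)·log₂(P(2)/Q(2)) = (1/12)·log₂((1/12)/(11/24)) = -0.20495
  P(3)·log₂(P(3)/Q(3)) = (5/24)·log₂((5/24)/(1/16)) = 0.36187
  P(4)·log₂(P(4)/Q(4)) = (19/48)·log₂((19/48)/(7/16)) = -0.05715

D_KL(P||Q) = 0.90840 - 0.20495 + 0.36187 - 0.05715 = 1.00817 ≈ 1.0082 bits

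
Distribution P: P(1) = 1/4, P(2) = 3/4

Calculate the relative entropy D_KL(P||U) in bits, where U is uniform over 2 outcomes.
0.1887 bits

U(i) = 1/2 for all i

D_KL(P||U) = Σ P(x) log₂(P(x) / (1/2))
           = Σ P(x) log₂(P(x)) + log₂(2)
           = log₂(2) - H(P)

H(P) = -Σ P(x) log₂(P(x)):
  -P(1)·log₂(P(1)) = -(1/4)·log₂(1/4) = 0.50000
  -P(2)·log₂(P(2)) = -(3/4)·log₂(3/4) = 0.31128
H(P) = 0.50000 + 0.31128 = 0.81128 bits

log₂(2) = 1.00000 bits

D_KL(P||U) = 1.00000 - 0.81128 = 0.18872 ≈ 0.1887 bits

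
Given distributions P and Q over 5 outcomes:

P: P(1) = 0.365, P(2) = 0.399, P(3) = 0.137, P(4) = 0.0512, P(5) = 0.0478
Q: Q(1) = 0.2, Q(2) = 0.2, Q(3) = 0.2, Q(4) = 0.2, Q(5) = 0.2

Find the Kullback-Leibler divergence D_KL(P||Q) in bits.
0.4402 bits

D_KL(P||Q) = Σ P(x) log₂(P(x)/Q(x))

Computing term by term:
  P(1)·log₂(P(1)/Q(1)) = 0.365·log₂(0.365/0.2) = 0.31678
  P(2)·log₂(P(2)/Q(2)) = 0.399·log₂(0.399/0.2) = 0.39756
  P(3)·log₂(P(3)/Q(3)) = 0.137·log₂(0.137/0.2) = -0.07478
  P(4)·log₂(P(4)/Q(4)) = 0.0512·log₂(0.0512/0.2) = -0.10065
  P(5)·log₂(P(5)/Q(5)) = 0.0478·log₂(0.0478/0.2) = -0.09870

D_KL(P||Q) = 0.31678 + 0.39756 - 0.07478 - 0.10065 - 0.09870 = 0.44021 ≈ 0.4402 bits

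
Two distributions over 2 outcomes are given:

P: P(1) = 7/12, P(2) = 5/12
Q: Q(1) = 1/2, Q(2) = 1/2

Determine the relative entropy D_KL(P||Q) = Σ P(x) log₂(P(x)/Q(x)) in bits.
0.0201 bits

D_KL(P||Q) = Σ P(x) log₂(P(x)/Q(x))

Computing term by term:
  P(1)·log₂(P(1)/Q(1)) = (7/12)·log₂((7/12)/(1/2)) = 0.12973
  P(2)·log₂(P(2)/Q(2)) = (5/12)·log₂((5/12)/(1/2)) = -0.10960

D_KL(P||Q) = 0.12973 - 0.10960 = 0.02013 ≈ 0.0201 bits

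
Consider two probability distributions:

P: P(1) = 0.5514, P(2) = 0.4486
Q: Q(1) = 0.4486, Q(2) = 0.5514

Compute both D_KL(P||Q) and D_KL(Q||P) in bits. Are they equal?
D_KL(P||Q) = 0.0306 bits, D_KL(Q||P) = 0.0306 bits. Yes, in this case they are equal (although KL divergence is not symmetric in general).

D_KL(P||Q) = Σ P(x) log₂(P(x)/Q(x))

Computing term by term:
  P(1)·log₂(P(1)/Q(1)) = 0.5514·log₂(0.5514/0.4486) = 0.16414
  P(2)·log₂(P(2)/Q(2)) = 0.4486·log₂(0.4486/0.5514) = -0.13353

D_KL(P||Q) = 0.16414 - 0.13353 = 0.03061 ≈ 0.0306 bits

D_KL(Q||P) = Σ Q(x) log₂(Q(x)/P(x))

Computing term by term:
  Q(1)·log₂(Q(1)/P(1)) = 0.4486·log₂(0.4486/0.5514) = -0.13353
  Q(2)·log₂(Q(2)/P(2)) = 0.5514·log₂(0.5514/0.4486) = 0.16414

D_KL(Q||P) = -0.13353 + 0.16414 = 0.03061 ≈ 0.0306 bits

These ARE equal here. Q is P with outcomes relabeled (Q(1) = P(2), Q(2) = P(1)) by a relabeling that is its own inverse, so the two sums contain exactly the same terms in a different order. This is a special case — KL divergence is not symmetric in general: D_KL(P||Q) ≠ D_KL(Q||P) for most P, Q.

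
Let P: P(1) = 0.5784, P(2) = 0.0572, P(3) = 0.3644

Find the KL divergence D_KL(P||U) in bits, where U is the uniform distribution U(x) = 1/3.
0.3613 bits

U(i) = 1/3 for all i

D_KL(P||U) = Σ P(x) log₂(P(x) / (1/3))
           = Σ P(x) log₂(P(x)) + log₂(3)
           = log₂(3) - H(P)

H(P) = -Σ P(x) log₂(P(x)):
  -P(1)·log₂(P(1)) = -(0.5784)·log₂(0.5784) = 0.45686
  -P(2)·log₂(P(2)) = -(0.0572)·log₂(0.0572) = 0.23611
  -P(3)·log₂(P(3)) = -(0.3644)·log₂(0.3644) = 0.53071
H(P) = 0.45686 + 0.23611 + 0.53071 = 1.22368 bits

log₂(3) = 1.58496 bits

D_KL(P||U) = 1.58496 - 1.22368 = 0.36128 ≈ 0.3613 bits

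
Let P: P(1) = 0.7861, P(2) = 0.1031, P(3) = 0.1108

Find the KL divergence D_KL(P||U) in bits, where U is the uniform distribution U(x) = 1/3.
0.6224 bits

U(i) = 1/3 for all i

D_KL(P||U) = Σ P(x) log₂(P(x) / (1/3))
           = Σ P(x) log₂(P(x)) + log₂(3)
           = log₂(3) - H(P)

H(P) = -Σ P(x) log₂(P(x)):
  -P(1)·log₂(P(1)) = -(0.7861)·log₂(0.7861) = 0.27295
  -P(2)·log₂(P(2)) = -(0.1031)·log₂(0.1031) = 0.33795
  -P(3)·log₂(P(3)) = -(0.1108)·log₂(0.1108) = 0.35168
H(P) = 0.27295 + 0.33795 + 0.35168 = 0.96258 bits

log₂(3) = 1.58496 bits

D_KL(P||U) = 1.58496 - 0.96258 = 0.62238 ≈ 0.6224 bits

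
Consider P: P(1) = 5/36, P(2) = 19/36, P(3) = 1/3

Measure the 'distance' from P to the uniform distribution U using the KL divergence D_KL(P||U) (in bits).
0.1745 bits

U(i) = 1/3 for all i

D_KL(P||U) = Σ P(x) log₂(P(x) / (1/3))
           = Σ P(x) log₂(P(x)) + log₂(3)
           = log₂(3) - H(P)

H(P) = -Σ P(x) log₂(P(x)):
  -P(1)·log₂(P(1)) = -(5/36)·log₂(5/36) = 0.39556
  -P(2)·log₂(P(2)) = -(19/36)·log₂(19/36) = 0.48661
  -P(3)·log₂(P(3)) = -(1/3)·log₂(1/3) = 0.52832
H(P) = 0.39556 + 0.48661 + 0.52832 = 1.41049 bits

log₂(3) = 1.58496 bits

D_KL(P||U) = 1.58496 - 1.41049 = 0.17447 ≈ 0.1745 bits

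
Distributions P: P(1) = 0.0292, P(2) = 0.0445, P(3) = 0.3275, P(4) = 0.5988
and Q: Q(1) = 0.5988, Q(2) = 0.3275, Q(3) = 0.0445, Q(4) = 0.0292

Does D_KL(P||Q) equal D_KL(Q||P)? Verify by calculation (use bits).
D_KL(P||Q) = 3.2973 bits, D_KL(Q||P) = 3.2973 bits. Yes — for this pair D_KL(P||Q) = D_KL(Q||P).

D_KL(P||Q) = Σ P(x) log₂(P(x)/Q(x))

Computing term by term:
  P(1)·log₂(P(1)/Q(1)) = 0.0292·log₂(0.0292/0.5988) = -0.12725
  P(2)·log₂(P(2)/Q(2)) = 0.0445·log₂(0.0445/0.3275) = -0.12814
  P(3)·log₂(P(3)/Q(3)) = 0.3275·log₂(0.3275/0.0445) = 0.94307
  P(4)·log₂(P(4)/Q(4)) = 0.5988·log₂(0.5988/0.0292) = 2.60959

D_KL(P||Q) = -0.12725 - 0.12814 + 0.94307 + 2.60959 = 3.29727 ≈ 3.2973 bits

D_KL(Q||P) = Σ Q(x) log₂(Q(x)/P(x))

Computing term by term:
  Q(1)·log₂(Q(1)/P(1)) = 0.5988·log₂(0.5988/0.0292) = 2.60959
  Q(2)·log₂(Q(2)/P(2)) = 0.3275·log₂(0.3275/0.0445) = 0.94307
  Q(3)·log₂(Q(3)/P(3)) = 0.0445·log₂(0.0445/0.3275) = -0.12814
  Q(4)·log₂(Q(4)/P(4)) = 0.0292·log₂(0.0292/0.5988) = -0.12725

D_KL(Q||P) = 2.60959 + 0.94307 - 0.12814 - 0.12725 = 3.29727 ≈ 3.2973 bits

These ARE equal here. Q is P with outcomes relabeled (Q(1) = P(4), Q(2) = P(3), Q(3) = P(2), Q(4) = P(1)) by a relabeling that is its own inverse, so the two sums contain exactly the same terms in a different order. This is a special case — KL divergence is not symmetric in general: D_KL(P||Q) ≠ D_KL(Q||P) for most P, Q.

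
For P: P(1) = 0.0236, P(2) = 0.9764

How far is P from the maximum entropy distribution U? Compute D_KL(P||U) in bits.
0.8388 bits

U(i) = 1/2 for all i

D_KL(P||U) = Σ P(x) log₂(P(x) / (1/2))
           = Σ P(x) log₂(P(x)) + log₂(2)
           = log₂(2) - H(P)

H(P) = -Σ P(x) log₂(P(x)):
  -P(1)·log₂(P(1)) = -(0.0236)·log₂(0.0236) = 0.12756
  -P(2)·log₂(P(2)) = -(0.9764)·log₂(0.9764) = 0.03364
H(P) = 0.12756 + 0.03364 = 0.16120 bits

log₂(2) = 1.00000 bits

D_KL(P||U) = 1.00000 - 0.16120 = 0.83880 ≈ 0.8388 bits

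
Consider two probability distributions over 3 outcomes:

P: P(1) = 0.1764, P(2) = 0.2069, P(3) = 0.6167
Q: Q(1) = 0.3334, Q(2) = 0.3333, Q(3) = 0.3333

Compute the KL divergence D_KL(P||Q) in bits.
0.2431 bits

D_KL(P||Q) = Σ P(x) log₂(P(x)/Q(x))

Computing term by term:
  P(1)·log₂(P(1)/Q(1)) = 0.1764·log₂(0.1764/0.3334) = -0.16201
  P(2)·log₂(P(2)/Q(2)) = 0.2069·log₂(0.2069/0.3333) = -0.14232
  P(3)·log₂(P(3)/Q(3)) = 0.6167·log₂(0.6167/0.3333) = 0.54747

D_KL(P||Q) = -0.16201 - 0.14232 + 0.54747 = 0.24314 ≈ 0.2431 bits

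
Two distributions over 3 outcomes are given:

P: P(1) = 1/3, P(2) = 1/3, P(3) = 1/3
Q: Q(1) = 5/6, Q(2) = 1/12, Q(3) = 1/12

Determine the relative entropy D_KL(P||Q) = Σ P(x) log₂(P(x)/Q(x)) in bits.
0.8927 bits

D_KL(P||Q) = Σ P(x) log₂(P(x)/Q(x))

Computing term by term:
  P(1)·log₂(P(1)/Q(1)) = (1/3)·log₂((1/3)/(5/6)) = -0.44064
  P(2)·log₂(P(2)/Q(2)) = (1/3)·log₂((1/3)/(1/12)) = 0.66667
  P(3)·log₂(P(3)/Q(3)) = (1/3)·log₂((1/3)/(1/12)) = 0.66667

D_KL(P||Q) = -0.44064 + 0.66667 + 0.66667 = 0.89270 ≈ 0.8927 bits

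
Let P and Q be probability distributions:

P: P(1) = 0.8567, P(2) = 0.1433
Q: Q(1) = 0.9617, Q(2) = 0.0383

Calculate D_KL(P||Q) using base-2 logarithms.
0.1299 bits

D_KL(P||Q) = Σ P(x) log₂(P(x)/Q(x))

Computing term by term:
  P(1)·log₂(P(1)/Q(1)) = 0.8567·log₂(0.8567/0.9617) = -0.14289
  P(2)·log₂(P(2)/Q(2)) = 0.1433·log₂(0.1433/0.0383) = 0.27279

D_KL(P||Q) = -0.14289 + 0.27279 = 0.12990 ≈ 0.1299 bits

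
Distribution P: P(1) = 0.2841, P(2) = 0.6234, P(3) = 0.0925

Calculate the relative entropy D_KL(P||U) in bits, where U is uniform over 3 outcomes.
0.3265 bits

U(i) = 1/3 for all i

D_KL(P||U) = Σ P(x) log₂(P(x) / (1/3))
           = Σ P(x) log₂(P(x)) + log₂(3)
           = log₂(3) - H(P)

H(P) = -Σ P(x) log₂(P(x)):
  -P(1)·log₂(P(1)) = -(0.2841)·log₂(0.2841) = 0.51579
  -P(2)·log₂(P(2)) = -(0.6234)·log₂(0.6234) = 0.42502
  -P(3)·log₂(P(3)) = -(0.0925)·log₂(0.0925) = 0.31768
H(P) = 0.51579 + 0.42502 + 0.31768 = 1.25849 bits

log₂(3) = 1.58496 bits

D_KL(P||U) = 1.58496 - 1.25849 = 0.32647 ≈ 0.3265 bits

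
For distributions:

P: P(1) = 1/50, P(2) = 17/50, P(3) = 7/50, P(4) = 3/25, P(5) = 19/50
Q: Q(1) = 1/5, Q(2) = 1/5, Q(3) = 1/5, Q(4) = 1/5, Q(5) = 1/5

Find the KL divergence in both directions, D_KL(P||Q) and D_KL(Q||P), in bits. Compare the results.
D_KL(P||Q) = 0.3852 bits, D_KL(Q||P) = 0.5764 bits. D_KL(Q||P) is larger than D_KL(P||Q) by 0.1912 bits; the two directions differ.

D_KL(P||Q) = Σ P(x) log₂(P(x)/Q(x))

Computing term by term:
  P(1)·log₂(P(1)/Q(1)) = (1/50)·log₂((1/50)/(1/5)) = -0.06644
  P(2)·log₂(P(2)/Q(2)) = (17/50)·log₂((17/50)/(1/5)) = 0.26028
  P(3)·log₂(P(3)/Q(3)) = (7/50)·log₂((7/50)/(1/5)) = -0.07204
  P(4)·log₂(P(4)/Q(4)) = (3/25)·log₂((3/25)/(1/5)) = -0.08844
  P(5)·log₂(P(5)/Q(5)) = (19/50)·log₂((19/50)/(1/5)) = 0.35188

D_KL(P||Q) = -0.06644 + 0.26028 - 0.07204 - 0.08844 + 0.35188 = 0.38524 ≈ 0.3852 bits

D_KL(Q||P) = Σ Q(x) log₂(Q(x)/P(x))

Computing term by term:
  Q(1)·log₂(Q(1)/P(1)) = (1/5)·log₂((1/5)/(1/50)) = 0.66439
  Q(2)·log₂(Q(2)/P(2)) = (1/5)·log₂((1/5)/(17/50)) = -0.15311
  Q(3)·log₂(Q(3)/P(3)) = (1/5)·log₂((1/5)/(7/50)) = 0.10291
  Q(4)·log₂(Q(4)/P(4)) = (1/5)·log₂((1/5)/(3/25)) = 0.14739
  Q(5)·log₂(Q(5)/P(5)) = (1/5)·log₂((1/5)/(19/50)) = -0.18520

D_KL(Q||P) = 0.66439 - 0.15311 + 0.10291 + 0.14739 - 0.18520 = 0.57638 ≈ 0.5764 bits

These are NOT equal (difference: 0.1912 bits). KL divergence is asymmetric: D_KL(P||Q) ≠ D_KL(Q||P) in general.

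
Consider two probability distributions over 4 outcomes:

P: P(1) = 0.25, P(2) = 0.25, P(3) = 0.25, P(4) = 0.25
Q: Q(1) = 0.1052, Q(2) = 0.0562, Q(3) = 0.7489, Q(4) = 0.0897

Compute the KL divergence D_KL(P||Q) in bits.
0.8245 bits

D_KL(P||Q) = Σ P(x) log₂(P(x)/Q(x))

Computing term by term:
  P(1)·log₂(P(1)/Q(1)) = 0.25·log₂(0.25/0.1052) = 0.31220
  P(2)·log₂(P(2)/Q(2)) = 0.25·log₂(0.25/0.0562) = 0.53832
  P(3)·log₂(P(3)/Q(3)) = 0.25·log₂(0.25/0.7489) = -0.39571
  P(4)·log₂(P(4)/Q(4)) = 0.25·log₂(0.25/0.0897) = 0.36969

D_KL(P||Q) = 0.31220 + 0.53832 - 0.39571 + 0.36969 = 0.82450 ≈ 0.8245 bits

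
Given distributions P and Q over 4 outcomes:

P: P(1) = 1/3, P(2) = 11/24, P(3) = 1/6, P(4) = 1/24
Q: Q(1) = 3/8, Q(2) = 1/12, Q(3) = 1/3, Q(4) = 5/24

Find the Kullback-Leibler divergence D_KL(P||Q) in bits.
0.8072 bits

D_KL(P||Q) = Σ P(x) log₂(P(x)/Q(x))

Computing term by term:
  P(1)·log₂(P(1)/Q(1)) = (1/3)·log₂((1/3)/(3/8)) = -0.05664
  P(2)·log₂(P(2)/Q(2)) = (11/24)·log₂((11/24)/(1/12)) = 1.12724
  P(3)·log₂(P(3)/Q(3)) = (1/6)·log₂((1/6)/(1/3)) = -0.16667
  P(4)·log₂(P(4)/Q(4)) = (1/24)·log₂((1/24)/(5/24)) = -0.09675

D_KL(P||Q) = -0.05664 + 1.12724 - 0.16667 - 0.09675 = 0.80718 ≈ 0.8072 bits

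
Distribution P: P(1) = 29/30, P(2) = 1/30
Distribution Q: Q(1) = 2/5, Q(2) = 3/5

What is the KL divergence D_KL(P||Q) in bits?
1.0916 bits

D_KL(P||Q) = Σ P(x) log₂(P(x)/Q(x))

Computing term by term:
  P(1)·log₂(P(1)/Q(1)) = (29/30)·log₂((29/30)/(2/5)) = 1.23058
  P(2)·log₂(P(2)/Q(2)) = (1/30)·log₂((1/30)/(3/5)) = -0.13900

D_KL(P||Q) = 1.23058 - 0.13900 = 1.09158 ≈ 1.0916 bits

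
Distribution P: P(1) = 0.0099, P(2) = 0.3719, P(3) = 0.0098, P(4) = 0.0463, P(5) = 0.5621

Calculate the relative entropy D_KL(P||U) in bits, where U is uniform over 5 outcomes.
0.9875 bits

U(i) = 1/5 for all i

D_KL(P||U) = Σ P(x) log₂(P(x) / (1/5))
           = Σ P(x) log₂(P(x)) + log₂(5)
           = log₂(5) - H(P)

H(P) = -Σ P(x) log₂(P(x)):
  -P(1)·log₂(P(1)) = -(0.0099)·log₂(0.0099) = 0.06592
  -P(2)·log₂(P(2)) = -(0.3719)·log₂(0.3719) = 0.53071
  -P(3)·log₂(P(3)) = -(0.0098)·log₂(0.0098) = 0.06540
  -P(4)·log₂(P(4)) = -(0.0463)·log₂(0.0463) = 0.20524
  -P(5)·log₂(P(5)) = -(0.5621)·log₂(0.5621) = 0.46716
H(P) = 0.06592 + 0.53071 + 0.06540 + 0.20524 + 0.46716 = 1.33443 bits

log₂(5) = 2.32193 bits

D_KL(P||U) = 2.32193 - 1.33443 = 0.98750 ≈ 0.9875 bits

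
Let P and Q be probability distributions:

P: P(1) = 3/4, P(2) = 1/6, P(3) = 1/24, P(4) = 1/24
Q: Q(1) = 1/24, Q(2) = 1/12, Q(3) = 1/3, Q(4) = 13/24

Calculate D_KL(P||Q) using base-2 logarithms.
3.0149 bits

D_KL(P||Q) = Σ P(x) log₂(P(x)/Q(x))

Computing term by term:
  P(1)·log₂(P(1)/Q(1)) = (3/4)·log₂((3/4)/(1/24)) = 3.12744
  P(2)·log₂(P(2)/Q(2)) = (1/6)·log₂((1/6)/(1/12)) = 0.16667
  P(3)·log₂(P(3)/Q(3)) = (1/24)·log₂((1/24)/(1/3)) = -0.12500
  P(4)·log₂(P(4)/Q(4)) = (1/24)·log₂((1/24)/(13/24)) = -0.15418

D_KL(P||Q) = 3.12744 + 0.16667 - 0.12500 - 0.15418 = 3.01493 ≈ 3.0149 bits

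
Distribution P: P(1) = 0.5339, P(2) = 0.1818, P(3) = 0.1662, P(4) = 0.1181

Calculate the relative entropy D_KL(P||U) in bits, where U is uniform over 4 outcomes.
0.2752 bits

U(i) = 1/4 for all i

D_KL(P||U) = Σ P(x) log₂(P(x) / (1/4))
           = Σ P(x) log₂(P(x)) + log₂(4)
           = log₂(4) - H(P)

H(P) = -Σ P(x) log₂(P(x)):
  -P(1)·log₂(P(1)) = -(0.5339)·log₂(0.5339) = 0.48337
  -P(2)·log₂(P(2)) = -(0.1818)·log₂(0.1818) = 0.44715
  -P(3)·log₂(P(3)) = -(0.1662)·log₂(0.1662) = 0.43029
  -P(4)·log₂(P(4)) = -(0.1181)·log₂(0.1181) = 0.36397
H(P) = 0.48337 + 0.44715 + 0.43029 + 0.36397 = 1.72478 bits

log₂(4) = 2.00000 bits

D_KL(P||U) = 2.00000 - 1.72478 = 0.27522 ≈ 0.2752 bits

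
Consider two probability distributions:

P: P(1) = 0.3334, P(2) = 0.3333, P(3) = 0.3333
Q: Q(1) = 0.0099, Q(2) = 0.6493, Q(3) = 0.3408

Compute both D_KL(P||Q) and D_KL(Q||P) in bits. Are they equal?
D_KL(P||Q) = 1.3602 bits, D_KL(Q||P) = 0.5854 bits. No, they are not equal.

D_KL(P||Q) = Σ P(x) log₂(P(x)/Q(x))

Computing term by term:
  P(1)·log₂(P(1)/Q(1)) = 0.3334·log₂(0.3334/0.0099) = 1.69157
  P(2)·log₂(P(2)/Q(2)) = 0.3333·log₂(0.3333/0.6493) = -0.32066
  P(3)·log₂(P(3)/Q(3)) = 0.3333·log₂(0.3333/0.3408) = -0.01070

D_KL(P||Q) = 1.69157 - 0.32066 - 0.01070 = 1.36021 ≈ 1.3602 bits

D_KL(Q||P) = Σ Q(x) log₂(Q(x)/P(x))

Computing term by term:
  Q(1)·log₂(Q(1)/P(1)) = 0.0099·log₂(0.0099/0.3334) = -0.05023
  Q(2)·log₂(Q(2)/P(2)) = 0.6493·log₂(0.6493/0.3333) = 0.62467
  Q(3)·log₂(Q(3)/P(3)) = 0.3408·log₂(0.3408/0.3333) = 0.01094

D_KL(Q||P) = -0.05023 + 0.62467 + 0.01094 = 0.58538 ≈ 0.5854 bits

These are NOT equal (difference: 0.7748 bits). KL divergence is asymmetric: D_KL(P||Q) ≠ D_KL(Q||P) in general.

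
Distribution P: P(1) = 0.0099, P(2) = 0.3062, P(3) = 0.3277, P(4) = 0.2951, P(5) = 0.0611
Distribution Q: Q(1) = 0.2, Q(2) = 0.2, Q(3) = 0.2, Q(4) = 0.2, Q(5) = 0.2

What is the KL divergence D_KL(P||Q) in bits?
0.4398 bits

D_KL(P||Q) = Σ P(x) log₂(P(x)/Q(x))

Computing term by term:
  P(1)·log₂(P(1)/Q(1)) = 0.0099·log₂(0.0099/0.2) = -0.04293
  P(2)·log₂(P(2)/Q(2)) = 0.3062·log₂(0.3062/0.2) = 0.18815
  P(3)·log₂(P(3)/Q(3)) = 0.3277·log₂(0.3277/0.2) = 0.23345
  P(4)·log₂(P(4)/Q(4)) = 0.2951·log₂(0.2951/0.2) = 0.16561
  P(5)·log₂(P(5)/Q(5)) = 0.0611·log₂(0.0611/0.2) = -0.10453

D_KL(P||Q) = -0.04293 + 0.18815 + 0.23345 + 0.16561 - 0.10453 = 0.43975 ≈ 0.4398 bits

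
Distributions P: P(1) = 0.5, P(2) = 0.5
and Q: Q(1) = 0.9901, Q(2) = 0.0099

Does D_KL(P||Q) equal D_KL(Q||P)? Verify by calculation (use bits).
D_KL(P||Q) = 2.3364 bits, D_KL(Q||P) = 0.9199 bits. No — D_KL(P||Q) ≠ D_KL(Q||P) for this pair.

D_KL(P||Q) = Σ P(x) log₂(P(x)/Q(x))

Computing term by term:
  P(1)·log₂(P(1)/Q(1)) = 0.5·log₂(0.5/0.9901) = -0.49282
  P(2)·log₂(P(2)/Q(2)) = 0.5·log₂(0.5/0.0099) = 2.82918

D_KL(P||Q) = -0.49282 + 2.82918 = 2.33636 ≈ 2.3364 bits

D_KL(Q||P) = Σ Q(x) log₂(Q(x)/P(x))

Computing term by term:
  Q(1)·log₂(Q(1)/P(1)) = 0.9901·log₂(0.9901/0.5) = 0.97589
  Q(2)·log₂(Q(2)/P(2)) = 0.0099·log₂(0.0099/0.5) = -0.05602

D_KL(Q||P) = 0.97589 - 0.05602 = 0.91987 ≈ 0.9199 bits

These are NOT equal (difference: 1.4165 bits). KL divergence is asymmetric: D_KL(P||Q) ≠ D_KL(Q||P) in general.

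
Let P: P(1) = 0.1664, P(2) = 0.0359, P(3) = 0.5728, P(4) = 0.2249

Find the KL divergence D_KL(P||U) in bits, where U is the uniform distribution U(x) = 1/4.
0.4526 bits

U(i) = 1/4 for all i

D_KL(P||U) = Σ P(x) log₂(P(x) / (1/4))
           = Σ P(x) log₂(P(x)) + log₂(4)
           = log₂(4) - H(P)

H(P) = -Σ P(x) log₂(P(x)):
  -P(1)·log₂(P(1)) = -(0.1664)·log₂(0.1664) = 0.43052
  -P(2)·log₂(P(2)) = -(0.0359)·log₂(0.0359) = 0.17232
  -P(3)·log₂(P(3)) = -(0.5728)·log₂(0.5728) = 0.46047
  -P(4)·log₂(P(4)) = -(0.2249)·log₂(0.2249) = 0.48413
H(P) = 0.43052 + 0.17232 + 0.46047 + 0.48413 = 1.54744 bits

log₂(4) = 2.00000 bits

D_KL(P||U) = 2.00000 - 1.54744 = 0.45256 ≈ 0.4526 bits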